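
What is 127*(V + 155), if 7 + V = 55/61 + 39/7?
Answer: 8376920/427 ≈ 19618.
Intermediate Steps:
V = -225/427 (V = -7 + (55/61 + 39/7) = -7 + 2764/427 = -225/427 ≈ -0.52693)
127*(V + 155) = 127*(-225/427 + 155) = 127*(65960/427) = 8376920/427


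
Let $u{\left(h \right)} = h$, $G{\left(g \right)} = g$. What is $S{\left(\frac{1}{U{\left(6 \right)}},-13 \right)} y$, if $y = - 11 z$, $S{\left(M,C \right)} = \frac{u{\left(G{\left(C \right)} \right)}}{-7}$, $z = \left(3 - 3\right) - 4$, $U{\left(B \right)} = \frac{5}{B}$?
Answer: $\frac{572}{7} \approx 81.714$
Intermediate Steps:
$z = -4$ ($z = 0 - 4 = -4$)
$S{\left(M,C \right)} = - \frac{C}{7}$ ($S{\left(M,C \right)} = \frac{C}{-7} = C \left(- \frac{1}{7}\right) = - \frac{C}{7}$)
$y = 44$ ($y = \left(-11\right) \left(-4\right) = 44$)
$S{\left(\frac{1}{U{\left(6 \right)}},-13 \right)} y = \left(- \frac{1}{7}\right) \left(-13\right) 44 = \frac{13}{7} \cdot 44 = \frac{572}{7}$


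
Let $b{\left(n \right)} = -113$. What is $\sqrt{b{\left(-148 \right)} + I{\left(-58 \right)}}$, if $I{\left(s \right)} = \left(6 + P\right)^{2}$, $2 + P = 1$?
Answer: $2 i \sqrt{22} \approx 9.3808 i$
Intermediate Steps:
$P = -1$ ($P = -2 + 1 = -1$)
$I{\left(s \right)} = 25$ ($I{\left(s \right)} = \left(6 - 1\right)^{2} = 5^{2} = 25$)
$\sqrt{b{\left(-148 \right)} + I{\left(-58 \right)}} = \sqrt{-113 + 25} = \sqrt{-88} = 2 i \sqrt{22}$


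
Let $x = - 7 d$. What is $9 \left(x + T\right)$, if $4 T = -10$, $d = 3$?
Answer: $- \frac{423}{2} \approx -211.5$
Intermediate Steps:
$T = - \frac{5}{2}$ ($T = \frac{1}{4} \left(-10\right) = - \frac{5}{2} \approx -2.5$)
$x = -21$ ($x = \left(-7\right) 3 = -21$)
$9 \left(x + T\right) = 9 \left(-21 - \frac{5}{2}\right) = 9 \left(- \frac{47}{2}\right) = - \frac{423}{2}$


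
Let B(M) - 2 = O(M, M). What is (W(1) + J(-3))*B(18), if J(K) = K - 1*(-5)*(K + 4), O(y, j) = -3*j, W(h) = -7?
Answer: 260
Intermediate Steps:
J(K) = 20 + 6*K (J(K) = K - (-5)*(4 + K) = K - (-20 - 5*K) = K + (20 + 5*K) = 20 + 6*K)
B(M) = 2 - 3*M
(W(1) + J(-3))*B(18) = (-7 + (20 + 6*(-3)))*(2 - 3*18) = (-7 + (20 - 18))*(2 - 54) = (-7 + 2)*(-52) = -5*(-52) = 260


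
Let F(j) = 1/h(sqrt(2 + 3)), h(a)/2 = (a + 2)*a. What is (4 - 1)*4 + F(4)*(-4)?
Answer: 10 + 4*sqrt(5)/5 ≈ 11.789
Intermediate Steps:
h(a) = 2*a*(2 + a) (h(a) = 2*((a + 2)*a) = 2*((2 + a)*a) = 2*(a*(2 + a)) = 2*a*(2 + a))
F(j) = sqrt(5)/(10*(2 + sqrt(5))) (F(j) = 1/(2*sqrt(2 + 3)*(2 + sqrt(2 + 3))) = 1/(2*sqrt(5)*(2 + sqrt(5))) = sqrt(5)/(10*(2 + sqrt(5))))
(4 - 1)*4 + F(4)*(-4) = (4 - 1)*4 + (1/2 - sqrt(5)/5)*(-4) = 3*4 + (-2 + 4*sqrt(5)/5) = 12 + (-2 + 4*sqrt(5)/5) = 10 + 4*sqrt(5)/5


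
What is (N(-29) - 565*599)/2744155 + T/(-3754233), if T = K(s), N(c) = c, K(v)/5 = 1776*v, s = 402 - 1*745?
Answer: 48214859504/70082974545 ≈ 0.68797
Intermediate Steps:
s = -343 (s = 402 - 745 = -343)
K(v) = 8880*v (K(v) = 5*(1776*v) = 8880*v)
T = -3045840 (T = 8880*(-343) = -3045840)
(N(-29) - 565*599)/2744155 + T/(-3754233) = (-29 - 565*599)/2744155 - 3045840/(-3754233) = (-29 - 338435)*(1/2744155) - 3045840*(-1/3754233) = -338464*1/2744155 + 20720/25539 = -338464/2744155 + 20720/25539 = 48214859504/70082974545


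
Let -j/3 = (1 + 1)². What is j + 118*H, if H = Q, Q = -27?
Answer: -3198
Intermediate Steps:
H = -27
j = -12 (j = -3*(1 + 1)² = -3*2² = -3*4 = -12)
j + 118*H = -12 + 118*(-27) = -12 - 3186 = -3198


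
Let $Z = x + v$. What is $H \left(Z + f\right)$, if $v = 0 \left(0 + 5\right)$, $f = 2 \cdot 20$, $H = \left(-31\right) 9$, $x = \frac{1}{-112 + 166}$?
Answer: $- \frac{66991}{6} \approx -11165.0$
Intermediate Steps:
$x = \frac{1}{54} \approx 0.018519$
$H = -279$
$f = 40$
$v = 0$ ($v = 0 \cdot 5 = 0$)
$Z = \frac{1}{54}$ ($Z = \frac{1}{54} + 0 = \frac{1}{54} \approx 0.018519$)
$H \left(Z + f\right) = - 279 \left(\frac{1}{54} + 40\right) = \left(-279\right) \frac{2161}{54} = - \frac{66991}{6}$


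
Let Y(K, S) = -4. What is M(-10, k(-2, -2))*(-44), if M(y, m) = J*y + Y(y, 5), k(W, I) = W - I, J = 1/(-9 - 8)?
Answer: 2552/17 ≈ 150.12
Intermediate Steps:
J = -1/17 (J = 1/(-17) = -1/17 ≈ -0.058824)
M(y, m) = -4 - y/17 (M(y, m) = -y/17 - 4 = -4 - y/17)
M(-10, k(-2, -2))*(-44) = (-4 - 1/17*(-10))*(-44) = (-4 + 10/17)*(-44) = -58/17*(-44) = 2552/17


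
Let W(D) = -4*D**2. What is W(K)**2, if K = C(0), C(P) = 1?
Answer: 16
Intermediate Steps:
K = 1
W(K)**2 = (-4*1**2)**2 = (-4*1)**2 = (-4)**2 = 16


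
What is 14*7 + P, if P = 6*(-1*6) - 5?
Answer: 57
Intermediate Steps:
P = -41 (P = 6*(-6) - 5 = -36 - 5 = -41)
14*7 + P = 14*7 - 41 = 98 - 41 = 57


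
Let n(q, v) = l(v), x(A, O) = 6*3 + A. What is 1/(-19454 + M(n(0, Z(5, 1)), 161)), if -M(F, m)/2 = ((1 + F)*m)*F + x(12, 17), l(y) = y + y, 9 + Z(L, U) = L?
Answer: -1/37546 ≈ -2.6634e-5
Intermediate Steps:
Z(L, U) = -9 + L
l(y) = 2*y
x(A, O) = 18 + A
n(q, v) = 2*v
M(F, m) = -60 - 2*F*m*(1 + F) (M(F, m) = -2*(((1 + F)*m)*F + (18 + 12)) = -2*((m*(1 + F))*F + 30) = -2*(F*m*(1 + F) + 30) = -2*(30 + F*m*(1 + F)) = -60 - 2*F*m*(1 + F))
1/(-19454 + M(n(0, Z(5, 1)), 161)) = 1/(-19454 + (-60 - 2*2*(-9 + 5)*161 - 2*161*(2*(-9 + 5))**2)) = 1/(-19454 + (-60 - 2*2*(-4)*161 - 2*161*(2*(-4))**2)) = 1/(-19454 + (-60 - 2*(-8)*161 - 2*161*(-8)**2)) = 1/(-19454 + (-60 + 2576 - 2*161*64)) = 1/(-19454 + (-60 + 2576 - 20608)) = 1/(-19454 - 18092) = 1/(-37546) = -1/37546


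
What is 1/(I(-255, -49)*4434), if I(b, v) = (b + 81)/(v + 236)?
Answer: -187/771516 ≈ -0.00024238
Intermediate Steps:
I(b, v) = (81 + b)/(236 + v)
1/(I(-255, -49)*4434) = 1/(((81 - 255)/(236 - 49))*4434) = (1/4434)/(-174/187) = -187/174*1/4434 = -187/771516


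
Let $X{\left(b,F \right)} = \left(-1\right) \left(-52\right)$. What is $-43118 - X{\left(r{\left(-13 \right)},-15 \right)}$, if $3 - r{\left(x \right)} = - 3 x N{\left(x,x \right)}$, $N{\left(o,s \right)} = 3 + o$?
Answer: $-43170$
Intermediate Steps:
$r{\left(x \right)} = 3 + 3 x \left(3 + x\right)$ ($r{\left(x \right)} = 3 - - 3 x \left(3 + x\right) = 3 + 3 x \left(3 + x\right)$)
$X{\left(b,F \right)} = 52$
$-43118 - X{\left(r{\left(-13 \right)},-15 \right)} = -43118 - 52 = -43170$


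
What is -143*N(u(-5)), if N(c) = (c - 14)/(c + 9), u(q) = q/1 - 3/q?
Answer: 572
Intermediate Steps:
u(q) = q - 3/q (u(q) = q*1 - 3/q = q - 3/q)
N(c) = (-14 + c)/(9 + c)
-143*N(u(-5)) = -143*(-14 + (-5 - 3/(-5)))/(9 + (-5 - 3/(-5))) = -143*(-14 + (-5 - 3*(-⅕)))/(9 + (-5 - 3*(-⅕))) = -143*(-14 + (-5 + ⅗))/(9 + (-5 + ⅗)) = -143*(-14 - 22/5)/(9 - 22/5) = -143*(-92)/(23/5*5) = -715*(-92)/(23*5) = -143*(-4) = 572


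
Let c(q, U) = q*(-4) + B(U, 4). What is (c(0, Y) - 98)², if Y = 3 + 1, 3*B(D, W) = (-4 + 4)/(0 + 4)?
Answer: 9604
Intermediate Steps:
B(D, W) = 0 (B(D, W) = ((-4 + 4)/(0 + 4))/3 = (0/4)/3 = (0*(¼))/3 = (⅓)*0 = 0)
Y = 4
c(q, U) = -4*q (c(q, U) = q*(-4) + 0 = -4*q + 0 = -4*q)
(c(0, Y) - 98)² = (-4*0 - 98)² = (0 - 98)² = (-98)² = 9604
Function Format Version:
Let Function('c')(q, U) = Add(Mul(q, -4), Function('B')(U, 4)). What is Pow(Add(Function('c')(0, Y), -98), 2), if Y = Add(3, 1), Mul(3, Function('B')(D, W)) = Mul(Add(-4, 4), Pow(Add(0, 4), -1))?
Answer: 9604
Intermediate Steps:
Function('B')(D, W) = 0 (Function('B')(D, W) = Mul(Rational(1, 3), Mul(Add(-4, 4), Pow(Add(0, 4), -1))) = Mul(Rational(1, 3), Mul(0, Pow(4, -1))) = Mul(Rational(1, 3), Mul(0, Rational(1, 4))) = Mul(Rational(1, 3), 0) = 0)
Y = 4
Function('c')(q, U) = Mul(-4, q) (Function('c')(q, U) = Add(Mul(q, -4), 0) = Add(Mul(-4, q), 0) = Mul(-4, q))
Pow(Add(Function('c')(0, Y), -98), 2) = Pow(Add(Mul(-4, 0), -98), 2) = Pow(Add(0, -98), 2) = Pow(-98, 2) = 9604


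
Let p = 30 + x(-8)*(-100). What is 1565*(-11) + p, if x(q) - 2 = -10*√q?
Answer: -17385 + 2000*I*√2 ≈ -17385.0 + 2828.4*I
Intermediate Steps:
x(q) = 2 - 10*√q
p = -170 + 2000*I*√2 (p = 30 + (2 - 20*I*√2)*(-100) = 30 + (-200 + 2000*I*√2) = -170 + 2000*I*√2 ≈ -170.0 + 2828.4*I)
1565*(-11) + p = 1565*(-11) + (-170 + 2000*I*√2) = -17215 + (-170 + 2000*I*√2) = -17385 + 2000*I*√2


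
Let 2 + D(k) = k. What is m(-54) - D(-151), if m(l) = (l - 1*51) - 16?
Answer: 32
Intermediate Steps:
D(k) = -2 + k
m(l) = -67 + l (m(l) = (l - 51) - 16 = (-51 + l) - 16 = -67 + l)
m(-54) - D(-151) = (-67 - 54) - (-2 - 151) = -121 - 1*(-153) = -121 + 153 = 32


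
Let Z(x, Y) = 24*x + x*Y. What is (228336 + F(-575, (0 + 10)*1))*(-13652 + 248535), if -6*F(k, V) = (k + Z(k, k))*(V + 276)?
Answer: -10461393337186/3 ≈ -3.4871e+12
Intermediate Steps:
Z(x, Y) = 24*x + Y*x
F(k, V) = -(276 + V)*(k + k*(24 + k))/6 (F(k, V) = -(k + k*(24 + k))*(V + 276)/6 = -(k + k*(24 + k))*(276 + V)/6 = -(276 + V)*(k + k*(24 + k))/6)
(228336 + F(-575, (0 + 10)*1))*(-13652 + 248535) = (228336 + (⅙)*(-575)*(-6900 - (0 + 10) - 276*(-575) - (0 + 10)*1*(24 - 575)))*(-13652 + 248535) = (228336 + (⅙)*(-575)*(-6900 - 10 + 158700 - 1*10*1*(-551)))*234883 = (228336 + (⅙)*(-575)*(-6900 - 1*10 + 158700 - 1*10*(-551)))*234883 = (228336 + (⅙)*(-575)*(-6900 - 10 + 158700 + 5510))*234883 = (228336 + (⅙)*(-575)*157300)*234883 = (228336 - 45223750/3)*234883 = -44538742/3*234883 = -10461393337186/3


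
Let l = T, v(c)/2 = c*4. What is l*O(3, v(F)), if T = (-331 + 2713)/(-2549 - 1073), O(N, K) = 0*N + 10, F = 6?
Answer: -11910/1811 ≈ -6.5765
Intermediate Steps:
v(c) = 8*c (v(c) = 2*(c*4) = 2*(4*c) = 8*c)
O(N, K) = 10 (O(N, K) = 0 + 10 = 10)
T = -1191/1811 (T = 2382/(-3622) = 2382*(-1/3622) = -1191/1811 ≈ -0.65765)
l = -1191/1811 ≈ -0.65765
l*O(3, v(F)) = -1191/1811*10 = -11910/1811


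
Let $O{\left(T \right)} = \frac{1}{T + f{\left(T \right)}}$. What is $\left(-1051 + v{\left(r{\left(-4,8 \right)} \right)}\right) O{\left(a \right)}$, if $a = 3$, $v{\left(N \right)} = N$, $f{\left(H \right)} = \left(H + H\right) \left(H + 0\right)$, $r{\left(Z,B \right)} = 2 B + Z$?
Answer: $- \frac{1039}{21} \approx -49.476$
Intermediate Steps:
$r{\left(Z,B \right)} = Z + 2 B$
$f{\left(H \right)} = 2 H^{2}$ ($f{\left(H \right)} = 2 H H = 2 H^{2}$)
$O{\left(T \right)} = \frac{1}{T + 2 T^{2}}$
$\left(-1051 + v{\left(r{\left(-4,8 \right)} \right)}\right) O{\left(a \right)} = \left(-1051 + \left(-4 + 2 \cdot 8\right)\right) \frac{1}{3 \left(1 + 2 \cdot 3\right)} = \left(-1051 + \left(-4 + 16\right)\right) \frac{1}{3 \left(1 + 6\right)} = \left(-1051 + 12\right) \frac{1}{3 \cdot 7} = - 1039 \cdot \frac{1}{3} \cdot \frac{1}{7} = \left(-1039\right) \frac{1}{21} = - \frac{1039}{21}$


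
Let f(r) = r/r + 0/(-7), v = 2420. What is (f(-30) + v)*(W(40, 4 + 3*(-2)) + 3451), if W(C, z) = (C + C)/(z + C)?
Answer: 158839389/19 ≈ 8.3600e+6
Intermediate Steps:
f(r) = 1 (f(r) = 1 + 0*(-⅐) = 1 + 0 = 1)
W(C, z) = 2*C/(C + z) (W(C, z) = (2*C)/(C + z) = 2*C/(C + z))
(f(-30) + v)*(W(40, 4 + 3*(-2)) + 3451) = (1 + 2420)*(2*40/(40 + (4 + 3*(-2))) + 3451) = 2421*(2*40/(40 + (4 - 6)) + 3451) = 2421*(2*40/(40 - 2) + 3451) = 2421*(2*40/38 + 3451) = 2421*(2*40*(1/38) + 3451) = 2421*(40/19 + 3451) = 2421*(65609/19) = 158839389/19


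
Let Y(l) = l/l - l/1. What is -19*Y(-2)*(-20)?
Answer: 1140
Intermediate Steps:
Y(l) = 1 - l (Y(l) = 1 - l*1 = 1 - l)
-19*Y(-2)*(-20) = -19*(1 - 1*(-2))*(-20) = -19*(1 + 2)*(-20) = -19*3*(-20) = -57*(-20) = 1140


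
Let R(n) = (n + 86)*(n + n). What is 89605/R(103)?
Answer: 89605/38934 ≈ 2.3015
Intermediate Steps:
R(n) = 2*n*(86 + n) (R(n) = (86 + n)*(2*n) = 2*n*(86 + n))
89605/R(103) = 89605/((2*103*(86 + 103))) = 89605/((2*103*189)) = 89605/38934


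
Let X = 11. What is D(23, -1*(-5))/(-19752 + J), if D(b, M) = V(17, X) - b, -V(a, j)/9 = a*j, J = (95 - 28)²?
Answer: 1706/15263 ≈ 0.11177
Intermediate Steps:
J = 4489 (J = 67² = 4489)
V(a, j) = -9*a*j
D(b, M) = -1683 - b (D(b, M) = -9*17*11 - b = -1683 - b)
D(23, -1*(-5))/(-19752 + J) = (-1683 - 1*23)/(-19752 + 4489) = (-1683 - 23)/(-15263) = -1706*(-1/15263) = 1706/15263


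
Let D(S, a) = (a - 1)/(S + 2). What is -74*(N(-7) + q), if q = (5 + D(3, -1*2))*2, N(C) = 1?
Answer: -3626/5 ≈ -725.20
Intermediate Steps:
D(S, a) = (-1 + a)/(2 + S)
q = 44/5 (q = (5 + (-1 - 1*2)/(2 + 3))*2 = (5 + (-1 - 2)/5)*2 = (5 + (1/5)*(-3))*2 = (5 - 3/5)*2 = (22/5)*2 = 44/5 ≈ 8.8000)
-74*(N(-7) + q) = -74*(1 + 44/5) = -74*49/5 = -3626/5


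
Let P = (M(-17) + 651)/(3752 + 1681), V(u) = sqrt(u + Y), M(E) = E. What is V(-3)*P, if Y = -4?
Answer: 634*I*sqrt(7)/5433 ≈ 0.30874*I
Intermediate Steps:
V(u) = sqrt(-4 + u) (V(u) = sqrt(u - 4) = sqrt(-4 + u))
P = 634/5433 (P = (-17 + 651)/(3752 + 1681) = 634/5433 ≈ 0.11669)
V(-3)*P = sqrt(-4 - 3)*(634/5433) = sqrt(-7)*(634/5433) = (I*sqrt(7))*(634/5433) = 634*I*sqrt(7)/5433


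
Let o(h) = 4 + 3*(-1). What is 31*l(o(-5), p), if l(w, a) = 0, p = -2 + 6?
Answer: 0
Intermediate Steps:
o(h) = 1 (o(h) = 4 - 3 = 1)
p = 4
31*l(o(-5), p) = 31*0 = 0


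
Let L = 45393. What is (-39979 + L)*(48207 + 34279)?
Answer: 446579204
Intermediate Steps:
(-39979 + L)*(48207 + 34279) = (-39979 + 45393)*(48207 + 34279) = 5414*82486 = 446579204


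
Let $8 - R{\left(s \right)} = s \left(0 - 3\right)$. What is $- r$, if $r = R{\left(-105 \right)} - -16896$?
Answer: $-16589$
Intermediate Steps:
$R{\left(s \right)} = 8 + 3 s$ ($R{\left(s \right)} = 8 - s \left(0 - 3\right) = 8 - s \left(-3\right) = 8 - - 3 s = 8 + 3 s$)
$r = 16589$ ($r = \left(8 + 3 \left(-105\right)\right) - -16896 = \left(8 - 315\right) + 16896 = -307 + 16896 = 16589$)
$- r = \left(-1\right) 16589 = -16589$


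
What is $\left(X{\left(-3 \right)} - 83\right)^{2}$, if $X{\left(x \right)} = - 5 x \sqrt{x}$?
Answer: $6214 - 2490 i \sqrt{3} \approx 6214.0 - 4312.8 i$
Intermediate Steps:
$X{\left(x \right)} = - 5 x^{\frac{3}{2}}$
$\left(X{\left(-3 \right)} - 83\right)^{2} = \left(- 5 \left(-3\right)^{\frac{3}{2}} - 83\right)^{2} = \left(- 5 \left(- 3 i \sqrt{3}\right) - 83\right)^{2} = \left(15 i \sqrt{3} - 83\right)^{2} = \left(-83 + 15 i \sqrt{3}\right)^{2}$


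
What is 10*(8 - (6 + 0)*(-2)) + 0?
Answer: 200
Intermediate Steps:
10*(8 - (6 + 0)*(-2)) + 0 = 10*(8 - 6*(-2)) + 0 = 10*(8 - 1*(-12)) + 0 = 10*(8 + 12) + 0 = 10*20 + 0 = 200 + 0 = 200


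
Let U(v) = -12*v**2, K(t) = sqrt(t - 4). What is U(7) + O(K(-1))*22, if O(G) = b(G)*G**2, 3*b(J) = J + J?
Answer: -588 - 220*I*sqrt(5)/3 ≈ -588.0 - 163.98*I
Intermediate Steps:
b(J) = 2*J/3 (b(J) = (J + J)/3 = (2*J)/3 = 2*J/3)
K(t) = sqrt(-4 + t)
O(G) = 2*G**3/3 (O(G) = (2*G/3)*G**2 = 2*G**3/3)
U(7) + O(K(-1))*22 = -12*7**2 + (2*(sqrt(-4 - 1))**3/3)*22 = -12*49 + (2*(sqrt(-5))**3/3)*22 = -588 + (2*(I*sqrt(5))**3/3)*22 = -588 + (2*(-5*I*sqrt(5))/3)*22 = -588 - 10*I*sqrt(5)/3*22 = -588 - 220*I*sqrt(5)/3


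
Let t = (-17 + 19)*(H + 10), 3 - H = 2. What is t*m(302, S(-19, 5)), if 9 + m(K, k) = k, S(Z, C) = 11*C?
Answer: 1012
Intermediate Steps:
H = 1 (H = 3 - 1*2 = 3 - 2 = 1)
m(K, k) = -9 + k
t = 22 (t = (-17 + 19)*(1 + 10) = 2*11 = 22)
t*m(302, S(-19, 5)) = 22*(-9 + 11*5) = 22*(-9 + 55) = 22*46 = 1012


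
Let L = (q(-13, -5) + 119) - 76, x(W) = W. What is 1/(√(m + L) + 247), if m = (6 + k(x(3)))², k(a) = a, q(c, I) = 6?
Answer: 19/4683 - √130/60879 ≈ 0.0038699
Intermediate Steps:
L = 49 (L = (6 + 119) - 76 = 125 - 76 = 49)
m = 81 (m = (6 + 3)² = 9² = 81)
1/(√(m + L) + 247) = 1/(√(81 + 49) + 247) = 1/(√130 + 247) = 1/(247 + √130)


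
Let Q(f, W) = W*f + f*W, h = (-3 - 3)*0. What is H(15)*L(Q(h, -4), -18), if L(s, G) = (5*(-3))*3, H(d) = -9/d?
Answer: 27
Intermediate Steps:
h = 0 (h = -6*0 = 0)
Q(f, W) = 2*W*f (Q(f, W) = W*f + W*f = 2*W*f)
L(s, G) = -45 (L(s, G) = -15*3 = -45)
H(15)*L(Q(h, -4), -18) = -9/15*(-45) = -9*1/15*(-45) = -⅗*(-45) = 27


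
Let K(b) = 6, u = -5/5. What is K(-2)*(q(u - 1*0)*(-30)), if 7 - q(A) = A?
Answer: -1440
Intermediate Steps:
u = -1 (u = -5*⅕ = -1)
q(A) = 7 - A
K(-2)*(q(u - 1*0)*(-30)) = 6*((7 - (-1 - 1*0))*(-30)) = 6*((7 - (-1 + 0))*(-30)) = 6*((7 - 1*(-1))*(-30)) = 6*((7 + 1)*(-30)) = 6*(8*(-30)) = 6*(-240) = -1440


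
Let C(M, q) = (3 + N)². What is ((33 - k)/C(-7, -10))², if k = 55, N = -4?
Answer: 484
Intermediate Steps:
C(M, q) = 1 (C(M, q) = (3 - 4)² = (-1)² = 1)
((33 - k)/C(-7, -10))² = ((33 - 1*55)/1)² = ((33 - 55)*1)² = (-22*1)² = (-22)² = 484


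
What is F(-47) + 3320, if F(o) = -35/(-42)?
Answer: 19925/6 ≈ 3320.8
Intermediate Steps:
F(o) = ⅚ (F(o) = -35*(-1/42) = ⅚)
F(-47) + 3320 = ⅚ + 3320 = 19925/6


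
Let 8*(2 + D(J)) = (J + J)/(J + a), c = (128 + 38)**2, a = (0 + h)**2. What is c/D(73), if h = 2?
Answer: -8487248/543 ≈ -15630.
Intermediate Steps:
a = 4 (a = (0 + 2)**2 = 2**2 = 4)
c = 27556 (c = 166**2 = 27556)
D(J) = -2 + J/(4*(4 + J)) (D(J) = -2 + ((J + J)/(J + 4))/8 = -2 + ((2*J)/(4 + J))/8 = -2 + (2*J/(4 + J))/8 = -2 + J/(4*(4 + J)))
c/D(73) = 27556/(((-32 - 7*73)/(4*(4 + 73)))) = 27556/(((1/4)*(-32 - 511)/77)) = 27556/(((1/4)*(1/77)*(-543))) = 27556/(-543/308) = 27556*(-308/543) = -8487248/543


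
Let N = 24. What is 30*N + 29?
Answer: 749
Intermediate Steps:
30*N + 29 = 30*24 + 29 = 720 + 29 = 749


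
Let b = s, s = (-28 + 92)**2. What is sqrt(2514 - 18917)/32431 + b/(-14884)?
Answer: -1024/3721 + I*sqrt(16403)/32431 ≈ -0.27519 + 0.0039491*I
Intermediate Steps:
s = 4096 (s = 64**2 = 4096)
b = 4096
sqrt(2514 - 18917)/32431 + b/(-14884) = sqrt(2514 - 18917)/32431 + 4096/(-14884) = sqrt(-16403)*(1/32431) + 4096*(-1/14884) = (I*sqrt(16403))*(1/32431) - 1024/3721 = I*sqrt(16403)/32431 - 1024/3721 = -1024/3721 + I*sqrt(16403)/32431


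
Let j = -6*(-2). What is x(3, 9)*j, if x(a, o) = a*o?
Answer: 324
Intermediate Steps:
j = 12
x(3, 9)*j = (3*9)*12 = 27*12 = 324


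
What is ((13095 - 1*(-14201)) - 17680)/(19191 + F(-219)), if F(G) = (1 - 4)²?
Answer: 601/1200 ≈ 0.50083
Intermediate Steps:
F(G) = 9 (F(G) = (-3)² = 9)
((13095 - 1*(-14201)) - 17680)/(19191 + F(-219)) = ((13095 - 1*(-14201)) - 17680)/(19191 + 9) = ((13095 + 14201) - 17680)/19200 = (27296 - 17680)*(1/19200) = 9616*(1/19200) = 601/1200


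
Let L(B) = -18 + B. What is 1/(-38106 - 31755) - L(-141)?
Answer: 11107898/69861 ≈ 159.00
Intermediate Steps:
1/(-38106 - 31755) - L(-141) = 1/(-38106 - 31755) - (-18 - 141) = 1/(-69861) - 1*(-159) = -1/69861 + 159 = 11107898/69861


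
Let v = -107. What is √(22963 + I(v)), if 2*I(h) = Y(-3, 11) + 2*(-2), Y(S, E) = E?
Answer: √91866/2 ≈ 151.55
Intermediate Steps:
I(h) = 7/2 (I(h) = (11 + 2*(-2))/2 = (11 - 4)/2 = (½)*7 = 7/2)
√(22963 + I(v)) = √(22963 + 7/2) = √(45933/2) = √91866/2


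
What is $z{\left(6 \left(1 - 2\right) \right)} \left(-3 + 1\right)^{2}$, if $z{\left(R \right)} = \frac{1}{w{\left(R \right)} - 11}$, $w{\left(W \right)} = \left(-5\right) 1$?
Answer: $- \frac{1}{4} \approx -0.25$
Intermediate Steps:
$w{\left(W \right)} = -5$
$z{\left(R \right)} = - \frac{1}{16}$ ($z{\left(R \right)} = \frac{1}{-5 - 11} = \frac{1}{-16} = - \frac{1}{16}$)
$z{\left(6 \left(1 - 2\right) \right)} \left(-3 + 1\right)^{2} = - \frac{\left(-3 + 1\right)^{2}}{16} = - \frac{\left(-2\right)^{2}}{16} = \left(- \frac{1}{16}\right) 4 = - \frac{1}{4}$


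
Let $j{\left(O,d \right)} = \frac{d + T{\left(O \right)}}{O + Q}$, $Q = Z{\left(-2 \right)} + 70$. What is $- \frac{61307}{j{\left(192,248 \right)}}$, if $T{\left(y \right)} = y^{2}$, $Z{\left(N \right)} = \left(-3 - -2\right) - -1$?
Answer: $- \frac{8031217}{18556} \approx -432.81$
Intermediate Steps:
$Z{\left(N \right)} = 0$ ($Z{\left(N \right)} = \left(-3 + 2\right) + 1 = -1 + 1 = 0$)
$Q = 70$ ($Q = 0 + 70 = 70$)
$j{\left(O,d \right)} = \frac{d + O^{2}}{70 + O}$ ($j{\left(O,d \right)} = \frac{d + O^{2}}{O + 70} = \frac{d + O^{2}}{70 + O}$)
$- \frac{61307}{j{\left(192,248 \right)}} = - \frac{61307}{\frac{1}{70 + 192} \left(248 + 192^{2}\right)} = - \frac{61307}{\frac{1}{262} \left(248 + 36864\right)} = - \frac{61307}{\frac{1}{262} \cdot 37112} = - \frac{61307}{\frac{18556}{131}} = \left(-61307\right) \frac{131}{18556} = - \frac{8031217}{18556}$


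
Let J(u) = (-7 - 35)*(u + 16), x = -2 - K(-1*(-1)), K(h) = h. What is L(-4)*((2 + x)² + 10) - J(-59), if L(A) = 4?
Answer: -1762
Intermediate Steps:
x = -3 (x = -2 - (-1)*(-1) = -2 - 1*1 = -2 - 1 = -3)
J(u) = -672 - 42*u (J(u) = -42*(16 + u) = -672 - 42*u)
L(-4)*((2 + x)² + 10) - J(-59) = 4*((2 - 3)² + 10) - (-672 - 42*(-59)) = 4*((-1)² + 10) - (-672 + 2478) = 4*(1 + 10) - 1*1806 = 4*11 - 1806 = 44 - 1806 = -1762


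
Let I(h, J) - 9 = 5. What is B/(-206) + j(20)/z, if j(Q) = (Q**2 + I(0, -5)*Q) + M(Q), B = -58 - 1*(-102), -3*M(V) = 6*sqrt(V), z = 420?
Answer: 3040/2163 - sqrt(5)/105 ≈ 1.3842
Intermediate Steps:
I(h, J) = 14 (I(h, J) = 9 + 5 = 14)
M(V) = -2*sqrt(V)
B = 44 (B = -58 + 102 = 44)
j(Q) = Q**2 - 2*sqrt(Q) + 14*Q (j(Q) = (Q**2 + 14*Q) - 2*sqrt(Q) = Q**2 - 2*sqrt(Q) + 14*Q)
B/(-206) + j(20)/z = 44/(-206) + (20**2 - 4*sqrt(5) + 14*20)/420 = 44*(-1/206) + (400 - 4*sqrt(5) + 280)*(1/420) = -22/103 + (400 - 4*sqrt(5) + 280)*(1/420) = -22/103 + (680 - 4*sqrt(5))*(1/420) = -22/103 + (34/21 - sqrt(5)/105) = 3040/2163 - sqrt(5)/105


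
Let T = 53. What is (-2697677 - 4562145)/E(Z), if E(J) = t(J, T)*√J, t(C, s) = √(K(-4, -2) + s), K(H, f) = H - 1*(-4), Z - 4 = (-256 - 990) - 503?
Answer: 7259822*I*√92485/92485 ≈ 23872.0*I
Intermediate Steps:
Z = -1745 (Z = 4 + ((-256 - 990) - 503) = 4 + (-1246 - 503) = 4 - 1749 = -1745)
K(H, f) = 4 + H (K(H, f) = H + 4 = 4 + H)
t(C, s) = √s (t(C, s) = √((4 - 4) + s) = √(0 + s) = √s)
E(J) = √53*√J
(-2697677 - 4562145)/E(Z) = (-2697677 - 4562145)/((√53*√(-1745))) = -7259822*(-I*√92485/92485) = -(-7259822)*I*√92485/92485 = 7259822*I*√92485/92485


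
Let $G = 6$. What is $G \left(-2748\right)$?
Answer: $-16488$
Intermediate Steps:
$G \left(-2748\right) = 6 \left(-2748\right) = -16488$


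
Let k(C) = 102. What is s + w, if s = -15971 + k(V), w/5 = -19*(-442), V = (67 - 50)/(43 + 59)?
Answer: 26121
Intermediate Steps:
V = ⅙ (V = 17/102 = 17*(1/102) = ⅙ ≈ 0.16667)
w = 41990 (w = 5*(-19*(-442)) = 5*8398 = 41990)
s = -15869 (s = -15971 + 102 = -15869)
s + w = -15869 + 41990 = 26121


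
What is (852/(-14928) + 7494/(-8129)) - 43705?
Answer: -441975663275/10112476 ≈ -43706.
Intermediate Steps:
(852/(-14928) + 7494/(-8129)) - 43705 = (852*(-1/14928) + 7494*(-1/8129)) - 43705 = (-71/1244 - 7494/8129) - 43705 = -9899695/10112476 - 43705 = -441975663275/10112476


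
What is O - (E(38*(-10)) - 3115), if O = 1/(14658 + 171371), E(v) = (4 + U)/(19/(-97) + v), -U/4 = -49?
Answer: 1124961277576/361082289 ≈ 3115.5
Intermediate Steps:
U = 196 (U = -4*(-49) = 196)
E(v) = 200/(-19/97 + v) (E(v) = (4 + 196)/(19/(-97) + v) = 200/(19*(-1/97) + v) = 200/(-19/97 + v))
O = 1/186029 ≈ 5.3755e-6
O - (E(38*(-10)) - 3115) = 1/186029 - (19400/(-19 + 97*(38*(-10))) - 3115) = 1/186029 - (19400/(-19 + 97*(-380)) - 3115) = 1/186029 - (19400/(-19 - 36860) - 3115) = 1/186029 - (19400/(-36879) - 3115) = 1/186029 - (19400*(-1/36879) - 3115) = 1/186029 - (-19400/36879 - 3115) = 1/186029 - 1*(-114897485/36879) = 1/186029 + 114897485/36879 = 1124961277576/361082289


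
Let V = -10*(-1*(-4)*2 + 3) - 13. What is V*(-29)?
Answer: 3567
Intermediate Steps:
V = -123 (V = -10*(4*2 + 3) - 13 = -10*(8 + 3) - 13 = -10*11 - 13 = -110 - 13 = -123)
V*(-29) = -123*(-29) = 3567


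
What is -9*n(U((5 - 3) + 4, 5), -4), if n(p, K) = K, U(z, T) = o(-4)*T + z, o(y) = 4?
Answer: 36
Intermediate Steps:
U(z, T) = z + 4*T (U(z, T) = 4*T + z = z + 4*T)
-9*n(U((5 - 3) + 4, 5), -4) = -9*(-4) = 36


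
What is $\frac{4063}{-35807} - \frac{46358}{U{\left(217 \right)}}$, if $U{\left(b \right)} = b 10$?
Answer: $- \frac{834378808}{38850595} \approx -21.477$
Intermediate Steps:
$U{\left(b \right)} = 10 b$
$\frac{4063}{-35807} - \frac{46358}{U{\left(217 \right)}} = \frac{4063}{-35807} - \frac{46358}{10 \cdot 217} = 4063 \left(- \frac{1}{35807}\right) - \frac{46358}{2170} = - \frac{4063}{35807} - \frac{23179}{1085} = - \frac{834378808}{38850595}$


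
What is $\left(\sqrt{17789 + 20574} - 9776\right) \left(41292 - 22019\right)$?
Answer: $-188412848 + 250549 \sqrt{227} \approx -1.8464 \cdot 10^{8}$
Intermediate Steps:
$\left(\sqrt{17789 + 20574} - 9776\right) \left(41292 - 22019\right) = \left(\sqrt{38363} - 9776\right) 19273 = \left(13 \sqrt{227} - 9776\right) 19273 = \left(-9776 + 13 \sqrt{227}\right) 19273 = -188412848 + 250549 \sqrt{227}$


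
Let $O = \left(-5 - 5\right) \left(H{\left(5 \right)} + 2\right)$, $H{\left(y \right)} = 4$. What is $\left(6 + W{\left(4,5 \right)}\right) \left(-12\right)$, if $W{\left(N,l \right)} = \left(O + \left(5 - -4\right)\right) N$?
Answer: $2376$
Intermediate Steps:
$O = -60$ ($O = \left(-5 - 5\right) \left(4 + 2\right) = \left(-10\right) 6 = -60$)
$W{\left(N,l \right)} = - 51 N$ ($W{\left(N,l \right)} = \left(-60 + \left(5 - -4\right)\right) N = \left(-60 + \left(5 + 4\right)\right) N = \left(-60 + 9\right) N = - 51 N$)
$\left(6 + W{\left(4,5 \right)}\right) \left(-12\right) = \left(6 - 204\right) \left(-12\right) = \left(-198\right) \left(-12\right) = 2376$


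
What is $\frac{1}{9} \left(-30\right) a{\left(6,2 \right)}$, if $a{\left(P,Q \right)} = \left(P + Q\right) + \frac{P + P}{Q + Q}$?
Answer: $- \frac{110}{3} \approx -36.667$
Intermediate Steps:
$a{\left(P,Q \right)} = P + Q + \frac{P}{Q}$ ($a{\left(P,Q \right)} = \left(P + Q\right) + \frac{2 P}{2 Q} = \left(P + Q\right) + 2 P \frac{1}{2 Q} = \left(P + Q\right) + \frac{P}{Q} = P + Q + \frac{P}{Q}$)
$\frac{1}{9} \left(-30\right) a{\left(6,2 \right)} = \frac{1}{9} \left(-30\right) \left(6 + 2 + \frac{6}{2}\right) = \frac{1}{9} \left(-30\right) \left(6 + 2 + 6 \cdot \frac{1}{2}\right) = - \frac{10 \left(6 + 2 + 3\right)}{3} = \left(- \frac{10}{3}\right) 11 = - \frac{110}{3}$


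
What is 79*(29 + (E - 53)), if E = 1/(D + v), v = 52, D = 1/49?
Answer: -4829033/2549 ≈ -1894.5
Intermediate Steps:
D = 1/49 ≈ 0.020408
E = 49/2549 (E = 1/(1/49 + 52) = 1/(2549/49) = 49/2549 ≈ 0.019223)
79*(29 + (E - 53)) = 79*(29 + (49/2549 - 53)) = 79*(29 - 135048/2549) = 79*(-61127/2549) = -4829033/2549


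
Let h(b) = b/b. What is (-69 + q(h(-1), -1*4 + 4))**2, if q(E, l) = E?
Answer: 4624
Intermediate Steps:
h(b) = 1
(-69 + q(h(-1), -1*4 + 4))**2 = (-69 + 1)**2 = (-68)**2 = 4624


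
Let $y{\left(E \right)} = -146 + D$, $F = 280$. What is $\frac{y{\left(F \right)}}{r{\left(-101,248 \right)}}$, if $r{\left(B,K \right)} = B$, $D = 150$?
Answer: $- \frac{4}{101} \approx -0.039604$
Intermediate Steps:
$y{\left(E \right)} = 4$ ($y{\left(E \right)} = -146 + 150 = 4$)
$\frac{y{\left(F \right)}}{r{\left(-101,248 \right)}} = \frac{4}{-101} = 4 \left(- \frac{1}{101}\right) = - \frac{4}{101}$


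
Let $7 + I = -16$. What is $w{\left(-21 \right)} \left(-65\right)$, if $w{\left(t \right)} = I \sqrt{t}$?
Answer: $1495 i \sqrt{21} \approx 6851.0 i$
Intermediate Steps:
$I = -23$ ($I = -7 - 16 = -23$)
$w{\left(t \right)} = - 23 \sqrt{t}$
$w{\left(-21 \right)} \left(-65\right) = - 23 \sqrt{-21} \left(-65\right) = - 23 i \sqrt{21} \left(-65\right) = 1495 i \sqrt{21}$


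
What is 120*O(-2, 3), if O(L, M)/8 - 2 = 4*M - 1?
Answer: 12480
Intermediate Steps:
O(L, M) = 8 + 32*M (O(L, M) = 16 + 8*(4*M - 1) = 16 + 8*(-1 + 4*M) = 16 + (-8 + 32*M) = 8 + 32*M)
120*O(-2, 3) = 120*(8 + 32*3) = 120*(8 + 96) = 120*104 = 12480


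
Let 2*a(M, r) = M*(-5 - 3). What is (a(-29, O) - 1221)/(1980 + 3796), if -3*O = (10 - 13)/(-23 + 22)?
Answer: -1105/5776 ≈ -0.19131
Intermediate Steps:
O = -1 (O = -(10 - 13)/(3*(-23 + 22)) = -(-1)/(-1) = -(-1)*(-1) = -⅓*3 = -1)
a(M, r) = -4*M (a(M, r) = (M*(-5 - 3))/2 = (M*(-8))/2 = (-8*M)/2 = -4*M)
(a(-29, O) - 1221)/(1980 + 3796) = (-4*(-29) - 1221)/(1980 + 3796) = (116 - 1221)/5776 = -1105*1/5776 = -1105/5776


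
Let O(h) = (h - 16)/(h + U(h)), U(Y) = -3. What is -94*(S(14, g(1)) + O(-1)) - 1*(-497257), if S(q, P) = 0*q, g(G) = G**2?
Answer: 993715/2 ≈ 4.9686e+5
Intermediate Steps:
S(q, P) = 0
O(h) = (-16 + h)/(-3 + h) (O(h) = (h - 16)/(h - 3) = (-16 + h)/(-3 + h))
-94*(S(14, g(1)) + O(-1)) - 1*(-497257) = -94*(0 + (-16 - 1)/(-3 - 1)) - 1*(-497257) = -94*(0 - 17/(-4)) + 497257 = -94*(0 - 1/4*(-17)) + 497257 = -94*(0 + 17/4) + 497257 = -94*17/4 + 497257 = -799/2 + 497257 = 993715/2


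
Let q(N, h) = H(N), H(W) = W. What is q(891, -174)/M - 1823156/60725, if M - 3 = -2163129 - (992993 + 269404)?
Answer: -2081772305521/69338294725 ≈ -30.023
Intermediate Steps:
M = -3425523 (M = 3 + (-2163129 - (992993 + 269404)) = 3 + (-2163129 - 1*1262397) = 3 + (-2163129 - 1262397) = 3 - 3425526 = -3425523)
q(N, h) = N
q(891, -174)/M - 1823156/60725 = 891/(-3425523) - 1823156/60725 = 891*(-1/3425523) - 1823156*1/60725 = -297/1141841 - 1823156/60725 = -2081772305521/69338294725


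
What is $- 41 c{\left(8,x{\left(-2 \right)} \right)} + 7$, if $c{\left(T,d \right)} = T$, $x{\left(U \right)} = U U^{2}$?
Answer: $-321$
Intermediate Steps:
$x{\left(U \right)} = U^{3}$
$- 41 c{\left(8,x{\left(-2 \right)} \right)} + 7 = \left(-41\right) 8 + 7 = -328 + 7 = -321$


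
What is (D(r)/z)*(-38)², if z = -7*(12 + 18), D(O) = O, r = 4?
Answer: -2888/105 ≈ -27.505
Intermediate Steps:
z = -210 (z = -7*30 = -210)
(D(r)/z)*(-38)² = (4/(-210))*(-38)² = (4*(-1/210))*1444 = -2/105*1444 = -2888/105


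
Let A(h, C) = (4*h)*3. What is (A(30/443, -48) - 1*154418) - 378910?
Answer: -236263944/443 ≈ -5.3333e+5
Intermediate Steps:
A(h, C) = 12*h
(A(30/443, -48) - 1*154418) - 378910 = (12*(30/443) - 1*154418) - 378910 = (12*(30*(1/443)) - 154418) - 378910 = (12*(30/443) - 154418) - 378910 = (360/443 - 154418) - 378910 = -68406814/443 - 378910 = -236263944/443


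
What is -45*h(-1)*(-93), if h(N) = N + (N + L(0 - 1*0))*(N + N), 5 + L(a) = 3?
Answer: 20925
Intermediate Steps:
L(a) = -2 (L(a) = -5 + 3 = -2)
h(N) = N + 2*N*(-2 + N) (h(N) = N + (N - 2)*(N + N) = N + (-2 + N)*(2*N) = N + 2*N*(-2 + N))
-45*h(-1)*(-93) = -(-45)*(-3 + 2*(-1))*(-93) = -(-45)*(-3 - 2)*(-93) = -(-45)*(-5)*(-93) = -45*5*(-93) = -225*(-93) = 20925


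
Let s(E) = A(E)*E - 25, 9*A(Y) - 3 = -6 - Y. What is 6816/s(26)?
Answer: -61344/979 ≈ -62.660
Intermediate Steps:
A(Y) = -⅓ - Y/9 (A(Y) = ⅓ + (-6 - Y)/9 = ⅓ + (-⅔ - Y/9) = -⅓ - Y/9)
s(E) = -25 + E*(-⅓ - E/9) (s(E) = (-⅓ - E/9)*E - 25 = E*(-⅓ - E/9) - 25 = -25 + E*(-⅓ - E/9))
6816/s(26) = 6816/(-25 - ⅑*26*(3 + 26)) = 6816/(-25 - ⅑*26*29) = 6816/(-25 - 754/9) = 6816/(-979/9) = 6816*(-9/979) = -61344/979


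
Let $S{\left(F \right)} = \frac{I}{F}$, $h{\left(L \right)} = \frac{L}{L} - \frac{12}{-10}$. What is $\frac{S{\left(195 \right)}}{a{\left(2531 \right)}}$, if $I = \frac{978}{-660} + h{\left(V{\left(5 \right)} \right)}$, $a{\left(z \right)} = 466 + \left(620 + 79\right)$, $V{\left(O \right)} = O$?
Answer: $\frac{79}{24989250} \approx 3.1614 \cdot 10^{-6}$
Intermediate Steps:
$h{\left(L \right)} = \frac{11}{5}$ ($h{\left(L \right)} = 1 - - \frac{6}{5} = 1 + \frac{6}{5} = \frac{11}{5}$)
$a{\left(z \right)} = 1165$ ($a{\left(z \right)} = 466 + 699 = 1165$)
$I = \frac{79}{110}$ ($I = \frac{978}{-660} + \frac{11}{5} = 978 \left(- \frac{1}{660}\right) + \frac{11}{5} = - \frac{163}{110} + \frac{11}{5} = \frac{79}{110} \approx 0.71818$)
$S{\left(F \right)} = \frac{79}{110 F}$
$\frac{S{\left(195 \right)}}{a{\left(2531 \right)}} = \frac{\frac{79}{110} \cdot \frac{1}{195}}{1165} = \frac{79}{110} \cdot \frac{1}{195} \cdot \frac{1}{1165} = \frac{79}{21450} \cdot \frac{1}{1165} = \frac{79}{24989250}$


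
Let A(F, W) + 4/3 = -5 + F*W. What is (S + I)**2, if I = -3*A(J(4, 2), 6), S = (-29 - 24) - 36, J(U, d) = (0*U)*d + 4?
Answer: 20164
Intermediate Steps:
J(U, d) = 4 (J(U, d) = 0*d + 4 = 0 + 4 = 4)
S = -89 (S = -53 - 36 = -89)
A(F, W) = -19/3 + F*W (A(F, W) = -4/3 + (-5 + F*W) = -19/3 + F*W)
I = -53 (I = -3*(-19/3 + 4*6) = -3*(-19/3 + 24) = -3*53/3 = -53)
(S + I)**2 = (-89 - 53)**2 = (-142)**2 = 20164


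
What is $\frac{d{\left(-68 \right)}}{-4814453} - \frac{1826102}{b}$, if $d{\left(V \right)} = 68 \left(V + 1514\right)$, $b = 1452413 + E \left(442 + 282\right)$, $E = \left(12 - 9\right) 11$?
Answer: $- \frac{8936844370246}{7107601036165} \approx -1.2574$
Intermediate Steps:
$E = 33$ ($E = 3 \cdot 11 = 33$)
$b = 1476305$ ($b = 1452413 + 33 \left(442 + 282\right) = 1452413 + 33 \cdot 724 = 1452413 + 23892 = 1476305$)
$d{\left(V \right)} = 102952 + 68 V$ ($d{\left(V \right)} = 68 \left(1514 + V\right) = 102952 + 68 V$)
$\frac{d{\left(-68 \right)}}{-4814453} - \frac{1826102}{b} = \frac{102952 + 68 \left(-68\right)}{-4814453} - \frac{1826102}{1476305} = \left(102952 - 4624\right) \left(- \frac{1}{4814453}\right) - \frac{1826102}{1476305} = 98328 \left(- \frac{1}{4814453}\right) - \frac{1826102}{1476305} = - \frac{98328}{4814453} - \frac{1826102}{1476305} = - \frac{8936844370246}{7107601036165}$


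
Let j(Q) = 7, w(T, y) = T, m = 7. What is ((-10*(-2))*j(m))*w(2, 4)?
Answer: 280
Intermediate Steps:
((-10*(-2))*j(m))*w(2, 4) = (-10*(-2)*7)*2 = (20*7)*2 = 140*2 = 280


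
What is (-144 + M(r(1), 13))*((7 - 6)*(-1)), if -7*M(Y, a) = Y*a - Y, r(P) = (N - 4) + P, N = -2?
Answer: 948/7 ≈ 135.43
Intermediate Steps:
r(P) = -6 + P (r(P) = (-2 - 4) + P = -6 + P)
M(Y, a) = Y/7 - Y*a/7 (M(Y, a) = -(Y*a - Y)/7 = -(-Y + Y*a)/7 = Y/7 - Y*a/7)
(-144 + M(r(1), 13))*((7 - 6)*(-1)) = (-144 + (-6 + 1)*(1 - 1*13)/7)*((7 - 6)*(-1)) = (-144 + (⅐)*(-5)*(1 - 13))*(1*(-1)) = (-144 + (⅐)*(-5)*(-12))*(-1) = (-144 + 60/7)*(-1) = -948/7*(-1) = 948/7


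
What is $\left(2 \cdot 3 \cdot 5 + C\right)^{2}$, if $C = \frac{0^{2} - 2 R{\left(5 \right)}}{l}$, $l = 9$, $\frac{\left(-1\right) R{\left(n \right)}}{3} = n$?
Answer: $\frac{10000}{9} \approx 1111.1$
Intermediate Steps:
$R{\left(n \right)} = - 3 n$
$C = \frac{10}{3}$ ($C = \frac{0^{2} - 2 \left(\left(-3\right) 5\right)}{9} = \left(0 - -30\right) \frac{1}{9} = \left(0 + 30\right) \frac{1}{9} = 30 \cdot \frac{1}{9} = \frac{10}{3} \approx 3.3333$)
$\left(2 \cdot 3 \cdot 5 + C\right)^{2} = \left(2 \cdot 3 \cdot 5 + \frac{10}{3}\right)^{2} = \left(6 \cdot 5 + \frac{10}{3}\right)^{2} = \left(30 + \frac{10}{3}\right)^{2} = \left(\frac{100}{3}\right)^{2} = \frac{10000}{9}$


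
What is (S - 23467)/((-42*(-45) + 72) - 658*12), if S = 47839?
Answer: -4062/989 ≈ -4.1072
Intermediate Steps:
(S - 23467)/((-42*(-45) + 72) - 658*12) = (47839 - 23467)/((-42*(-45) + 72) - 658*12) = 24372/((1890 + 72) - 7896) = 24372/(1962 - 7896) = 24372/(-5934) = 24372*(-1/5934) = -4062/989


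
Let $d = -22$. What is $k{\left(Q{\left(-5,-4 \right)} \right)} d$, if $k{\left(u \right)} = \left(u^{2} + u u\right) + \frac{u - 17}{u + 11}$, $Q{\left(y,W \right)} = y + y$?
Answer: $-3806$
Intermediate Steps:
$Q{\left(y,W \right)} = 2 y$
$k{\left(u \right)} = 2 u^{2} + \frac{-17 + u}{11 + u}$ ($k{\left(u \right)} = \left(u^{2} + u^{2}\right) + \frac{-17 + u}{11 + u} = 2 u^{2} + \frac{-17 + u}{11 + u}$)
$k{\left(Q{\left(-5,-4 \right)} \right)} d = \frac{-17 + 2 \left(-5\right) + 2 \left(2 \left(-5\right)\right)^{3} + 22 \left(2 \left(-5\right)\right)^{2}}{11 + 2 \left(-5\right)} \left(-22\right) = \frac{-17 - 10 + 2 \left(-10\right)^{3} + 22 \left(-10\right)^{2}}{11 - 10} \left(-22\right) = \frac{-17 - 10 + 2 \left(-1000\right) + 22 \cdot 100}{1} \left(-22\right) = 1 \left(-17 - 10 - 2000 + 2200\right) \left(-22\right) = 1 \cdot 173 \left(-22\right) = 173 \left(-22\right) = -3806$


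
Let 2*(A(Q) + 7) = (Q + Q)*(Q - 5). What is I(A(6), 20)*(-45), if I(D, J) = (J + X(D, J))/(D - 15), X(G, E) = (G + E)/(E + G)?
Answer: 945/16 ≈ 59.063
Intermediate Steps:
X(G, E) = 1 (X(G, E) = (E + G)/(E + G) = 1)
A(Q) = -7 + Q*(-5 + Q) (A(Q) = -7 + ((Q + Q)*(Q - 5))/2 = -7 + ((2*Q)*(-5 + Q))/2 = -7 + (2*Q*(-5 + Q))/2 = -7 + Q*(-5 + Q))
I(D, J) = (1 + J)/(-15 + D) (I(D, J) = (J + 1)/(D - 15) = (1 + J)/(-15 + D))
I(A(6), 20)*(-45) = ((1 + 20)/(-15 + (-7 + 6**2 - 5*6)))*(-45) = (21/(-15 + (-7 + 36 - 30)))*(-45) = (21/(-15 - 1))*(-45) = (21/(-16))*(-45) = -1/16*21*(-45) = -21/16*(-45) = 945/16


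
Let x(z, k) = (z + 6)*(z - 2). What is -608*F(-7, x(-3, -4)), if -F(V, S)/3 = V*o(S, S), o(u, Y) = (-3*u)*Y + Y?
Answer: 8809920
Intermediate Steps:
x(z, k) = (-2 + z)*(6 + z) (x(z, k) = (6 + z)*(-2 + z) = (-2 + z)*(6 + z))
o(u, Y) = Y - 3*Y*u (o(u, Y) = -3*Y*u + Y = Y - 3*Y*u)
F(V, S) = -3*S*V*(1 - 3*S) (F(V, S) = -3*V*S*(1 - 3*S) = -3*S*V*(1 - 3*S))
-608*F(-7, x(-3, -4)) = -1824*(-12 + (-3)² + 4*(-3))*(-7)*(-1 + 3*(-12 + (-3)² + 4*(-3))) = -1824*(-12 + 9 - 12)*(-7)*(-1 + 3*(-12 + 9 - 12)) = -1824*(-15)*(-7)*(-1 + 3*(-15)) = -1824*(-15)*(-7)*(-1 - 45) = -1824*(-15)*(-7)*(-46) = -608*(-14490) = 8809920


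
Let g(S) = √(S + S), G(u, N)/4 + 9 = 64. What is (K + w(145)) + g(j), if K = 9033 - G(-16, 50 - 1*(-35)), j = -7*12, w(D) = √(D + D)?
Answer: 8813 + √290 + 2*I*√42 ≈ 8830.0 + 12.961*I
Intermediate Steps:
w(D) = √2*√D (w(D) = √(2*D) = √2*√D)
j = -84
G(u, N) = 220 (G(u, N) = -36 + 4*64 = -36 + 256 = 220)
g(S) = √2*√S (g(S) = √(2*S) = √2*√S)
K = 8813 (K = 9033 - 1*220 = 9033 - 220 = 8813)
(K + w(145)) + g(j) = (8813 + √2*√145) + √2*√(-84) = (8813 + √290) + √2*(2*I*√21) = (8813 + √290) + 2*I*√42 = 8813 + √290 + 2*I*√42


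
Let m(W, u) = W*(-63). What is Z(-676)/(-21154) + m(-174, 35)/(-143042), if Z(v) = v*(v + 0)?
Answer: -16399662785/756477617 ≈ -21.679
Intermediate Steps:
Z(v) = v**2 (Z(v) = v*v = v**2)
m(W, u) = -63*W
Z(-676)/(-21154) + m(-174, 35)/(-143042) = (-676)**2/(-21154) - 63*(-174)/(-143042) = 456976*(-1/21154) + 10962*(-1/143042) = -228488/10577 - 5481/71521 = -16399662785/756477617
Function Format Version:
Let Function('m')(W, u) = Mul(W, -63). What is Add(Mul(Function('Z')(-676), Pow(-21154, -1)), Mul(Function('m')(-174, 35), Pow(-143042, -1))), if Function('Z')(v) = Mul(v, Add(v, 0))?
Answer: Rational(-16399662785, 756477617) ≈ -21.679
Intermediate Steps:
Function('Z')(v) = Pow(v, 2) (Function('Z')(v) = Mul(v, v) = Pow(v, 2))
Function('m')(W, u) = Mul(-63, W)
Add(Mul(Function('Z')(-676), Pow(-21154, -1)), Mul(Function('m')(-174, 35), Pow(-143042, -1))) = Add(Mul(Pow(-676, 2), Pow(-21154, -1)), Mul(Mul(-63, -174), Pow(-143042, -1))) = Add(Mul(456976, Rational(-1, 21154)), Mul(10962, Rational(-1, 143042))) = Add(Rational(-228488, 10577), Rational(-5481, 71521)) = Rational(-16399662785, 756477617)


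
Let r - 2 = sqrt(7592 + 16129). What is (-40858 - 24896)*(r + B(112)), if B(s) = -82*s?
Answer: 603753228 - 65754*sqrt(23721) ≈ 5.9363e+8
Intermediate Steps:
r = 2 + sqrt(23721) (r = 2 + sqrt(7592 + 16129) = 2 + sqrt(23721) ≈ 156.02)
(-40858 - 24896)*(r + B(112)) = (-40858 - 24896)*((2 + sqrt(23721)) - 82*112) = -65754*((2 + sqrt(23721)) - 9184) = -65754*(-9182 + sqrt(23721)) = 603753228 - 65754*sqrt(23721)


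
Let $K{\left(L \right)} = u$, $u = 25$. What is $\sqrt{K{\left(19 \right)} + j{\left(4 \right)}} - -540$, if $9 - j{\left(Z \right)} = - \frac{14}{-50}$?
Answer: $540 + \frac{\sqrt{843}}{5} \approx 545.81$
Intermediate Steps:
$j{\left(Z \right)} = \frac{218}{25}$ ($j{\left(Z \right)} = 9 - - \frac{14}{-50} = 9 - \left(-14\right) \left(- \frac{1}{50}\right) = 9 - \frac{7}{25} = \frac{218}{25}$)
$K{\left(L \right)} = 25$
$\sqrt{K{\left(19 \right)} + j{\left(4 \right)}} - -540 = \sqrt{25 + \frac{218}{25}} - -540 = \sqrt{\frac{843}{25}} + 540 = \frac{\sqrt{843}}{5} + 540 = 540 + \frac{\sqrt{843}}{5}$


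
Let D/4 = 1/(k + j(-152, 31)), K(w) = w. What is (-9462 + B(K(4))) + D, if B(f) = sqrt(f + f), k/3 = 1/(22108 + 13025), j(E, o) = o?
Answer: -1717528280/181521 + 2*sqrt(2) ≈ -9459.0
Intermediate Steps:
k = 1/11711 (k = 3/(22108 + 13025) = 3/35133 = 3*(1/35133) = 1/11711 ≈ 8.5390e-5)
D = 23422/181521 (D = 4/(1/11711 + 31) = 4/(363042/11711) = 4*(11711/363042) = 23422/181521 ≈ 0.12903)
B(f) = sqrt(2)*sqrt(f) (B(f) = sqrt(2*f) = sqrt(2)*sqrt(f))
(-9462 + B(K(4))) + D = (-9462 + sqrt(2)*sqrt(4)) + 23422/181521 = (-9462 + sqrt(2)*2) + 23422/181521 = (-9462 + 2*sqrt(2)) + 23422/181521 = -1717528280/181521 + 2*sqrt(2)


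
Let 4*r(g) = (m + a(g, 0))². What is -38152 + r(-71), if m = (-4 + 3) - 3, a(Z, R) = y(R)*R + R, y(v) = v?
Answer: -38148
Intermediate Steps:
a(Z, R) = R + R² (a(Z, R) = R*R + R = R² + R = R + R²)
m = -4 (m = -1 - 3 = -4)
r(g) = 4 (r(g) = (-4 + 0*(1 + 0))²/4 = (-4 + 0*1)²/4 = (-4 + 0)²/4 = (¼)*(-4)² = (¼)*16 = 4)
-38152 + r(-71) = -38152 + 4 = -38148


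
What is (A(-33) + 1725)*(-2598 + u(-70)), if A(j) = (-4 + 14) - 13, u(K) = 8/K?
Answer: -22369764/5 ≈ -4.4740e+6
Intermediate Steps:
A(j) = -3 (A(j) = 10 - 13 = -3)
(A(-33) + 1725)*(-2598 + u(-70)) = (-3 + 1725)*(-2598 + 8/(-70)) = 1722*(-2598 + 8*(-1/70)) = 1722*(-2598 - 4/35) = 1722*(-90934/35) = -22369764/5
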